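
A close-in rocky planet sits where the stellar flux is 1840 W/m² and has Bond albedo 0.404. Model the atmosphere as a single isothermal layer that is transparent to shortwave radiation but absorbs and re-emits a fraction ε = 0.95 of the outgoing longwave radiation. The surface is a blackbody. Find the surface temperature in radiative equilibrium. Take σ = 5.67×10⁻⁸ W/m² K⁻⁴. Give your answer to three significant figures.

310 K

At the top of the atmosphere, σT_e⁴ = S(1−α)/4 = 274.2 W/m², giving T_e = 263.7 K.
The surface balance (absorbed SW + ε·downward IR = σT_s⁴) with T_a⁴ = T_s⁴/2 reduces to T_s = T_e·[2/(2−ε)]^¼ = 309.8 K.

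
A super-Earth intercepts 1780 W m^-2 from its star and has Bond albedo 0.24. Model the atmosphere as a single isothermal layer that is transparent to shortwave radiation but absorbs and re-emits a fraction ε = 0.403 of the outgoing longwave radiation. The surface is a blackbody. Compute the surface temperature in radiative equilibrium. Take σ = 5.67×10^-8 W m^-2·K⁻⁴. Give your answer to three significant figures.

294 K

Effective emission temperature (TOA balance): σT_e⁴ = S(1−α)/4 = 338.2 W m^-2 → T_e = 277.9 K.
For a single slab of emissivity ε, T_s⁴ = 2T_e⁴/(2−ε); thus T_s = 277.9·(1.252)^(1/4) = 294.0 K.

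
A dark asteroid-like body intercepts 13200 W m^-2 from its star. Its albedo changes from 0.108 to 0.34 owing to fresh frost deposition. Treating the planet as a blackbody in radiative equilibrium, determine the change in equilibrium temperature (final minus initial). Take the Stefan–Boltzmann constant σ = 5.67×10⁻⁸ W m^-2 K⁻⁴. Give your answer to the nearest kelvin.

Initial: T₁ = [S(1−0.108)/(4σ)]^(1/4) = 477.3 K.
After:  T₂ = [13200·0.66/(4σ)]^(1/4) = 442.7 K.
ΔT = T₂ − T₁ = -34.63 K.

-35 K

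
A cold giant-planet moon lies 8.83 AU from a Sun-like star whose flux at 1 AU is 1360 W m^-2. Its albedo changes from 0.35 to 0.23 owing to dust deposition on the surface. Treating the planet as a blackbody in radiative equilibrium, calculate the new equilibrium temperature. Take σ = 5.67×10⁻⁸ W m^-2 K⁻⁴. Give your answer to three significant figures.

87.7 K

By the inverse-square law, S = 1360/8.83² = 17.44 W m^-2.
With the new albedo, S(1−α₂)/4 = 3.358 W m^-2, so T₂ = 87.72 K.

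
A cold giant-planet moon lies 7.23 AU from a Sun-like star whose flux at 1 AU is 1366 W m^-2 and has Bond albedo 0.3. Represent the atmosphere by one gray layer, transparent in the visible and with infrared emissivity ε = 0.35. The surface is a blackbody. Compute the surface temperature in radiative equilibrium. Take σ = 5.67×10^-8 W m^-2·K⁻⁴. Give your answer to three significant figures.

99.4 K

Flux at the orbit: S = 1366/(7.23)² = 26.13 W m^-2.
The planet radiates to space at T_e = [S(1−α)/(4σ)]^(1/4) = 94.77 K.
The surface balance (absorbed SW + ε·downward IR = σT_s⁴) with T_a⁴ = T_s⁴/2 reduces to T_s = T_e·[2/(2−ε)]^¼ = 99.44 K.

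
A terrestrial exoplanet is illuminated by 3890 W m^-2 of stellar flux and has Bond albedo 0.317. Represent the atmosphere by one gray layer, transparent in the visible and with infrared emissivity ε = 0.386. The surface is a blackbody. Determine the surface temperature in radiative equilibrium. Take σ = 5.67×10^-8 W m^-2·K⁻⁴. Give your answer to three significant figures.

347 K

At the top of the atmosphere, σT_e⁴ = S(1−α)/4 = 664.2 W m^-2, giving T_e = 329.0 K.
Surface balance with a leaky layer gives σT_s⁴ = σT_e⁴·2/(2−ε), so T_s = T_e·[2/(2−0.386)]^(1/4) = 347.1 K.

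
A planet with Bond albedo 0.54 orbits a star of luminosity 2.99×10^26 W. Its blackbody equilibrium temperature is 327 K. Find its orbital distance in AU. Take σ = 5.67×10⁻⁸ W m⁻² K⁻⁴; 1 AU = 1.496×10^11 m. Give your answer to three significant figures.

Required flux: S = 4σT⁴/(1−α) = 5637 W m⁻².
From L = 4πd²S, d = √(2.99×10^26/(4π·5637)) = 6.497×10^10 m = 0.4343 AU.

0.434 AU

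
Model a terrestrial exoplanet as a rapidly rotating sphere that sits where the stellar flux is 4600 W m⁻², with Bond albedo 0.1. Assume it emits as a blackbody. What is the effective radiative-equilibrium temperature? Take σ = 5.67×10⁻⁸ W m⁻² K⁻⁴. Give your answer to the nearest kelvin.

368 kelvin

Averaging over the sphere, the absorbed flux is S(1−α)/4 = 1035 W m⁻².
In equilibrium σT⁴ equals this, so T = 367.6 K.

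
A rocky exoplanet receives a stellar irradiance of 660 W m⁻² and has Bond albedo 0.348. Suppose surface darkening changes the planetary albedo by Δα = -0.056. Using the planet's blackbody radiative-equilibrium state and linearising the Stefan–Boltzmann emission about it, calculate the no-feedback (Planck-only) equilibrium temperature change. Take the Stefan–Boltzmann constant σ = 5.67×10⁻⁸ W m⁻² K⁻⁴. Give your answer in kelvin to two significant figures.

4.5 K

Unperturbed T_e = [660.0·(1−0.348)/(4σ)]^¼ = 208.7 K.
TOA radiative forcing: ΔF = −S·Δα/4 = −660.0·(-0.056)/4 = 9.240 W m⁻².
The Planck feedback parameter is 4σT_e³ = 2.062 W m⁻²/K.
ΔT₀ = ΔF/λ_P = 9.240/2.062 = 4.48 K.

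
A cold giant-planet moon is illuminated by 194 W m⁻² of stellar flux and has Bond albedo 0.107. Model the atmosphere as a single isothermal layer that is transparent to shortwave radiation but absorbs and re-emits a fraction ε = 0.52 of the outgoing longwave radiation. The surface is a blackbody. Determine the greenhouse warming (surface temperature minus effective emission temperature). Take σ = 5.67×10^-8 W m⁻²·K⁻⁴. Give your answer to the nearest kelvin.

The planet radiates to space at T_e = [S(1−α)/(4σ)]^(1/4) = 166.2 K.
The surface balance (absorbed SW + ε·downward IR = σT_s⁴) with T_a⁴ = T_s⁴/2 reduces to T_s = T_e·[2/(2−ε)]^¼ = 179.2 K.
The atmosphere warms the surface by 13.00 K.

13 K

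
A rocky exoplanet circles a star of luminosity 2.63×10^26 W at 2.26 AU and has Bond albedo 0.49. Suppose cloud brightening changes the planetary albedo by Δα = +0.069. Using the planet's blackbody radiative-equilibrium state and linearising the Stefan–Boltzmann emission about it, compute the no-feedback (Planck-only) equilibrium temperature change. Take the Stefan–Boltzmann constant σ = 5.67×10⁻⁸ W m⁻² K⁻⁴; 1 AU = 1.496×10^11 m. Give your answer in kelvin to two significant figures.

d = 2.26 × 1.496×10^11 m = 3.381×10^11 m.
Flux at the orbit: S = L/(4πd²) = 2.63×10^26/(4π·(3.38×10^11)²) = 183.1 W m⁻².
Unperturbed T_e = [183.1·(1−0.49)/(4σ)]^¼ = 142.4 K.
The change in absorbed flux is Δ[S(1−α)/4] = −SΔα/4 = -3.158 W m⁻².
The Planck feedback parameter is 4σT_e³ = 0.6555 W m⁻²/K.
Hence the no-feedback warming is ΔF/(4σT_e³) = -4.82 K.

-4.8 kelvin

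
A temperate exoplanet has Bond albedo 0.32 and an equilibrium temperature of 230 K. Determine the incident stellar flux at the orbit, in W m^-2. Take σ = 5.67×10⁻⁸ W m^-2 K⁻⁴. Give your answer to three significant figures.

933 W m^-2

From S(1−α)/4 = σT⁴: S = 4σT⁴/(1−α).
σT⁴ = 5.67×10⁻⁸·(230)⁴ = 158.7 W m^-2.
So S = 4×158.7/(1−0.32) = 933.4 W m^-2.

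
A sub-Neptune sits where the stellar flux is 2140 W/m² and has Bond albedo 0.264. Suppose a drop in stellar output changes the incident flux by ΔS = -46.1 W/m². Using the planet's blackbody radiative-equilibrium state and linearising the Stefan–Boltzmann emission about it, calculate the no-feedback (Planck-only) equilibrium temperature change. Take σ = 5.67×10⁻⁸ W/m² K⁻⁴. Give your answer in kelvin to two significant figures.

Unperturbed T_e = [2140·(1−0.264)/(4σ)]^¼ = 288.7 K.
ΔF = Δ[S(1−α)]/4 = (1−0.264)·-46.1/4 = -8.482 W/m².
Planck response: λ_P = 4σT_e³ = 4·5.67×10⁻⁸·(288.7)³ = 5.456 W/m²/K.
ΔT₀ = ΔF/λ_P = -8.482/5.456 = -1.55 K.

-1.6 K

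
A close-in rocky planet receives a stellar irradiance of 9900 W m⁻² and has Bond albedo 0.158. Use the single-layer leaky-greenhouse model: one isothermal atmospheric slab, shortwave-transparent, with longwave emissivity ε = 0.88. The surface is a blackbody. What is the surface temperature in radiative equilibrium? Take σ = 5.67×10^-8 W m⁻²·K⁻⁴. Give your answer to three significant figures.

The planet radiates to space at T_e = [S(1−α)/(4σ)]^(1/4) = 437.9 K.
Surface balance with a leaky layer gives σT_s⁴ = σT_e⁴·2/(2−ε), so T_s = T_e·[2/(2−0.88)]^(1/4) = 506.1 K.

506 K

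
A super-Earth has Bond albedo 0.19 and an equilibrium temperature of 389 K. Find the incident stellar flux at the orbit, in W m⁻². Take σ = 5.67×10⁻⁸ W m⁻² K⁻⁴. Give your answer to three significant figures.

Invert the energy balance for S: S = 4σT⁴/(1−α).
σT⁴ = 5.67×10⁻⁸·(389)⁴ = 1298 W m⁻².
S = 4·1298/0.81 = 6411 W m⁻².

6410 W m⁻²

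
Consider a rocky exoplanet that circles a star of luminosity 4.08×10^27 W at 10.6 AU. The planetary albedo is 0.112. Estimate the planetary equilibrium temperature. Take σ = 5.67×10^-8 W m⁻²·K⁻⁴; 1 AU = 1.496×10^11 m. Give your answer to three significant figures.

Orbital distance: d = 10.6 AU = 1.586×10^12 m.
S = L/(4πd²) = 129.1 W m⁻².
Absorbed flux (global mean): S(1−α)/4 = 129.1·0.888/4 = 28.66 W m⁻².
Set σT⁴ = 28.66 → T = (28.66/σ)^(1/4) = 149.9 K.

150 K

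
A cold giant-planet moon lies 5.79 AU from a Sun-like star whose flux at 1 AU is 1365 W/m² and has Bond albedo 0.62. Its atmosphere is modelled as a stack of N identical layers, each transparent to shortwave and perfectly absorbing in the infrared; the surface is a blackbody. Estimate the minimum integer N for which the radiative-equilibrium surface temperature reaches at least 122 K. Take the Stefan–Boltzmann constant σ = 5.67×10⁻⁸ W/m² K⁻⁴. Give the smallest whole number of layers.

3

Irradiance scales as 1/d², so S = 1365 W/m² × (1/5.79)² = 40.72 W/m².
Top-of-atmosphere balance: σT_e⁴ = S(1−α)/4 = 3.868 W/m² → T_e = 90.88 K.
T_s = (N+1)^(1/4)·T_e ≥ 122 K requires N+1 ≥ (T_s/T_e)⁴ = (122/90.88)⁴ = 3.247.
So N ≥ 2.247; the smallest integer is N = 3.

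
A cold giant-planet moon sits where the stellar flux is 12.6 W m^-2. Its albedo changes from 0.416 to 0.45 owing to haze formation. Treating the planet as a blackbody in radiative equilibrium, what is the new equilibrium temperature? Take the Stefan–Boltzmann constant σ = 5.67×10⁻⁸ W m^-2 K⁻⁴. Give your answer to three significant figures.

New equilibrium: T₂ = [(1−0.45)·12.60/(4σ)]^(1/4) = 74.35 K.

74.3 K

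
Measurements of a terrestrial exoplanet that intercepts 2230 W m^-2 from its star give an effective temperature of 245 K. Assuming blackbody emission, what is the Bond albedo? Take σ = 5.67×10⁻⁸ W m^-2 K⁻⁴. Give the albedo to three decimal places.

From σT⁴ = S(1−α)/4 we invert for α: 1−α = 4σT⁴/S.
σT⁴ = 204.3 W m^-2, so 4σT⁴ = 817.2 W m^-2.
Hence α = 1 − 817.2/2230 = 0.6336.

0.634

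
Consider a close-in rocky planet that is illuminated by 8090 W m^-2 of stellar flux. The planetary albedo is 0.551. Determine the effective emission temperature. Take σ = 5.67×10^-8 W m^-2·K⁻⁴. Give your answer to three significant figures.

Absorbed flux (global mean): S(1−α)/4 = 8090·0.449/4 = 908.1 W m^-2.
Set σT⁴ = 908.1 → T = (908.1/σ)^(1/4) = 355.7 K.

356 kelvin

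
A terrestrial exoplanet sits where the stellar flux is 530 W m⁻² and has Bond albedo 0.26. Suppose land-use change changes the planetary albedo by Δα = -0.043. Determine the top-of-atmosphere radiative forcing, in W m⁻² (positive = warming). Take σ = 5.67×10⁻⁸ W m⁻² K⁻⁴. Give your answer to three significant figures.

5.70 W m⁻²

ΔF = −(S/4)Δα = −(530.0/4)×(-0.043) = 5.697 W m⁻².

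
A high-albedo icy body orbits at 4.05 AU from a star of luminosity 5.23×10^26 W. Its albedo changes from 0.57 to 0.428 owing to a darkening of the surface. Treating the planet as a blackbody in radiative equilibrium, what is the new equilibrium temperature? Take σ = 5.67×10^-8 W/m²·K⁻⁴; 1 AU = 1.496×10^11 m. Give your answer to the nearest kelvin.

d = 4.05 × 1.496×10^11 m = 6.059×10^11 m.
S = L/(4πd²) = 113.4 W/m².
With the new albedo, S(1−α₂)/4 = 16.21 W/m², so T₂ = 130.0 K.

130 kelvin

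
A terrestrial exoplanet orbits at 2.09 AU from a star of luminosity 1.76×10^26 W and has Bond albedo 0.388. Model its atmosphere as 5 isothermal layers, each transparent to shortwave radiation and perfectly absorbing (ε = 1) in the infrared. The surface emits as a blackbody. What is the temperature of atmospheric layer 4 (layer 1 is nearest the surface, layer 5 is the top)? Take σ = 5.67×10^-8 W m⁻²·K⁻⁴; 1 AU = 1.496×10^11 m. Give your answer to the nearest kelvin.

d = 2.09 × 1.496×10^11 m = 3.127×10^11 m.
Spreading L over a sphere of radius d: S = 1.76×10^26/(4π·3.13×10^11²) = 143.3 W m⁻².
Top-of-atmosphere balance: σT_e⁴ = S(1−α)/4 = 21.92 W m⁻² → T_e = 140.2 K.
Each opaque layer satisfies 2T_j⁴ = T_{j−1}⁴ + T_{j+1}⁴, giving T_k⁴ = (N+1−k)T_e⁴.
With k = 4: T_4 = (5+1−4)^¼·140.2 K = 166.8 K.

167 K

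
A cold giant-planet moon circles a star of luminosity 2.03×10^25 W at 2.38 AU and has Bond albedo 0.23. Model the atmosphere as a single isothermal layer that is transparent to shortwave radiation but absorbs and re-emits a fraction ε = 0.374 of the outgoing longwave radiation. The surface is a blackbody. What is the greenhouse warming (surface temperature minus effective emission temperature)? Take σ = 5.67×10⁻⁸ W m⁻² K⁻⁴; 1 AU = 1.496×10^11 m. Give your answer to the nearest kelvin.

d = 2.38 × 1.496×10^11 m = 3.560×10^11 m.
Flux at the orbit: S = L/(4πd²) = 2.03×10^25/(4π·(3.56×10^11)²) = 12.74 W m⁻².
Effective emission temperature (TOA balance): σT_e⁴ = S(1−α)/4 = 2.453 W m⁻² → T_e = 81.10 K.
The surface balance (absorbed SW + ε·downward IR = σT_s⁴) with T_a⁴ = T_s⁴/2 reduces to T_s = T_e·[2/(2−ε)]^¼ = 85.41 K.
Greenhouse warming: T_s − T_e = 4.308 K.

4 K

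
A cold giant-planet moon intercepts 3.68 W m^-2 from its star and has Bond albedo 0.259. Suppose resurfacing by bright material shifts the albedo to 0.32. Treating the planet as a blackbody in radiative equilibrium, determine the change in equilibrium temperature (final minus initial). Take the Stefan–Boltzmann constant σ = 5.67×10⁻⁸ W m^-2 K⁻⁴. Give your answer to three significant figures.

-1.25 kelvin

With α = 0.259, T₁ = 58.89 K.
With α = 0.32, T₂ = 57.63 K.
ΔT = T₂ − T₁ = -1.251 K.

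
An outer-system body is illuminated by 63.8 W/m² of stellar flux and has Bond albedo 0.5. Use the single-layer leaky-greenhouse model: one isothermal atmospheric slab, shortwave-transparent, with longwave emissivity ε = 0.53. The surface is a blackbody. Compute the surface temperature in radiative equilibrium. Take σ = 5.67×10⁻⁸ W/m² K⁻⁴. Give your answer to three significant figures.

118 kelvin

The planet radiates to space at T_e = [S(1−α)/(4σ)]^(1/4) = 108.9 K.
Surface balance with a leaky layer gives σT_s⁴ = σT_e⁴·2/(2−ε), so T_s = T_e·[2/(2−0.53)]^(1/4) = 117.6 K.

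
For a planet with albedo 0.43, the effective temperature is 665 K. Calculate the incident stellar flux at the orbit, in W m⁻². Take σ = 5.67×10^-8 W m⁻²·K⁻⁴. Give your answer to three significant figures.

Invert the energy balance for S: S = 4σT⁴/(1−α).
The emitted flux is σT⁴ = 11090 W m⁻².
So S = 4×11090/(1−0.43) = 77810 W m⁻².

77800 W m⁻²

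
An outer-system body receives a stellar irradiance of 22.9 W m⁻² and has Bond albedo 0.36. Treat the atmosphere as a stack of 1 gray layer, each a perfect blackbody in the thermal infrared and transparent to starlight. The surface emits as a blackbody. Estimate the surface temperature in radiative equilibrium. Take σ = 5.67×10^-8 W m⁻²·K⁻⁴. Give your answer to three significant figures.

OLR = S(1−α)/4 = 3.664 W m⁻²; the top layer radiates at T_e = 89.66 K.
For an N-layer opaque stack, T_s⁴ = (N+1)T_e⁴, hence T_s = (2)^(1/4)×89.66 K = 106.6 K.

107 K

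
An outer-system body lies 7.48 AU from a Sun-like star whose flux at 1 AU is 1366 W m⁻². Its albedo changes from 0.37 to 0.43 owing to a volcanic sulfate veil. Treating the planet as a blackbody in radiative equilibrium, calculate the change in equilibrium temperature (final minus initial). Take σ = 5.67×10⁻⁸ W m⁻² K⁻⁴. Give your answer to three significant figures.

Flux at the orbit: S = 1366/(7.48)² = 24.41 W m⁻².
With α = 0.37, T₁ = 90.75 K.
After:  T₂ = [24.41·0.57/(4σ)]^(1/4) = 88.51 K.
Change: 88.51 − 90.75 = -2.242 K.

-2.24 K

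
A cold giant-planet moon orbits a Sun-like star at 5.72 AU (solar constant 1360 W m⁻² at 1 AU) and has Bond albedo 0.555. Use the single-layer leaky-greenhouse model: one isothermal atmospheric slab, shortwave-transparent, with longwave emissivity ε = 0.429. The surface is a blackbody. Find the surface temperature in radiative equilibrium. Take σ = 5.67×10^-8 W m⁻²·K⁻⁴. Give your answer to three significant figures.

By the inverse-square law, S = 1360/5.72² = 41.57 W m⁻².
Effective emission temperature (TOA balance): σT_e⁴ = S(1−α)/4 = 4.624 W m⁻² → T_e = 95.03 K.
Surface balance with a leaky layer gives σT_s⁴ = σT_e⁴·2/(2−ε), so T_s = T_e·[2/(2−0.429)]^(1/4) = 100.9 K.

101 K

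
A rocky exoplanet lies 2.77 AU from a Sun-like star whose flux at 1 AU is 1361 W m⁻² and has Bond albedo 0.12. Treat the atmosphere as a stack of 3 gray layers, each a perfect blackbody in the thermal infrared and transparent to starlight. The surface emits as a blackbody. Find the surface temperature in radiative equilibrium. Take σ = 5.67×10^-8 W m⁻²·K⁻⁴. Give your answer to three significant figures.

Flux at the orbit: S = 1361/(2.77)² = 177.4 W m⁻².
Top-of-atmosphere balance: σT_e⁴ = S(1−α)/4 = 39.02 W m⁻² → T_e = 162.0 K.
Layer-by-layer balance gives σT_s⁴ = (N+1)σT_e⁴, so T_s = 4^¼·162.0 = 229.1 K.

229 K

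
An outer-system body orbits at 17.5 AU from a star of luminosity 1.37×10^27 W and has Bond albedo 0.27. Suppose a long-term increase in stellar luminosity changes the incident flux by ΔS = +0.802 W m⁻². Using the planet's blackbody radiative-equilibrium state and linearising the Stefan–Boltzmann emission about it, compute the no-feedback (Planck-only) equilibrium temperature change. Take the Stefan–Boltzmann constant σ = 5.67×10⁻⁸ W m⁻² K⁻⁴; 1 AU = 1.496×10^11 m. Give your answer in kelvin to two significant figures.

1.1 K

d = 17.5 × 1.496×10^11 m = 2.618×10^12 m.
Flux at the orbit: S = L/(4πd²) = 1.37×10^27/(4π·(2.62×10^12)²) = 15.91 W m⁻².
Unperturbed T_e = [15.91·(1−0.27)/(4σ)]^¼ = 84.59 K.
ΔF = Δ[S(1−α)]/4 = (1−0.27)·+0.802/4 = 0.1464 W m⁻².
Linearising σT⁴ gives d(σT⁴)/dT = 4σT_e³ = 0.1373 W m⁻² per K.
ΔT₀ = ΔF/λ_P = 0.1464/0.1373 = 1.07 K.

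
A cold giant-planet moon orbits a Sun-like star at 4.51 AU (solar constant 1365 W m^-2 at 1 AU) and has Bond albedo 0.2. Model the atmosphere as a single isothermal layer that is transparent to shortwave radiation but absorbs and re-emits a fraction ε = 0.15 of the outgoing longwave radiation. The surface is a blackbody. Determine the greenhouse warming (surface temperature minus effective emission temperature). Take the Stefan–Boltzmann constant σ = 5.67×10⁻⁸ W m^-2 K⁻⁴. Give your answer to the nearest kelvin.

2 K

By the inverse-square law, S = 1365/4.51² = 67.11 W m^-2.
The planet radiates to space at T_e = [S(1−α)/(4σ)]^(1/4) = 124.0 K.
For a single slab of emissivity ε, T_s⁴ = 2T_e⁴/(2−ε); thus T_s = 124.0·(1.081)^(1/4) = 126.5 K.
The atmosphere warms the surface by 2.441 K.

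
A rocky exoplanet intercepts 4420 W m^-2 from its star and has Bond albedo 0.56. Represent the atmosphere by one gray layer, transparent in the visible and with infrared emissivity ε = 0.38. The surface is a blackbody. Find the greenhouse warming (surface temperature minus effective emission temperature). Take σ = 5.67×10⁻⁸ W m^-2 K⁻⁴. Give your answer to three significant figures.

Effective emission temperature (TOA balance): σT_e⁴ = S(1−α)/4 = 486.2 W m^-2 → T_e = 304.3 K.
For a single slab of emissivity ε, T_s⁴ = 2T_e⁴/(2−ε); thus T_s = 304.3·(1.235)^(1/4) = 320.8 K.
T_s − T_e = 320.8 − 304.3 = 16.46 K.

16.5 K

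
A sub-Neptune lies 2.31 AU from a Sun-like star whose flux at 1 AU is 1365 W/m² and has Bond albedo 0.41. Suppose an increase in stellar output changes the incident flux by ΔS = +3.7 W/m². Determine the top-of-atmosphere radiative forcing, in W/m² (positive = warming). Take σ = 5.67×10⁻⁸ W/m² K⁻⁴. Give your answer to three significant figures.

0.546 W/m²

Irradiance scales as 1/d², so S = 1365 W/m² × (1/2.31)² = 255.8 W/m².
Only a fraction (1−α) is absorbed and it's spread over 4πR², so ΔF = (1−α)ΔS/4 = 0.5458 W/m².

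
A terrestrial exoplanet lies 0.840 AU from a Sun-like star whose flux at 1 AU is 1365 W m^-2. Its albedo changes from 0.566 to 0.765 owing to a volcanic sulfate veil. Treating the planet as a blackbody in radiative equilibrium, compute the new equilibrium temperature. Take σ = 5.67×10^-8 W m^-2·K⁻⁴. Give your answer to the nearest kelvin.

Irradiance scales as 1/d², so S = 1365 W m^-2 × (1/0.840)² = 1935 W m^-2.
T₂ = [S(1−α₂)/(4σ)]^(1/4) = [1935·0.235/(4σ)]^(1/4) = 211.6 K.

212 kelvin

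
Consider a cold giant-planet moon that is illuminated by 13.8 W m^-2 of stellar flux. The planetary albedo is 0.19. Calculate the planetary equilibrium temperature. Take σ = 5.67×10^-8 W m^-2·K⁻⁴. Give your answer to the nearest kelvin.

84 K

The planet absorbs (1−α)S over its disc πR² and re-emits over 4πR², so the mean absorbed flux is (1−0.19)·13.80/4 = 2.795 W m^-2.
Set σT⁴ = 2.795 → T = (2.795/σ)^(1/4) = 83.79 K.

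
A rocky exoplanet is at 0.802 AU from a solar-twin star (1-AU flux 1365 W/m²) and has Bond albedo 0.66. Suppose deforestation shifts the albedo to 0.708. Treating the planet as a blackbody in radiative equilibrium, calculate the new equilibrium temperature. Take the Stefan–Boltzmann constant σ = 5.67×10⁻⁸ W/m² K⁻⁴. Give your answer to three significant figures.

Irradiance scales as 1/d², so S = 1365 W/m² × (1/0.802)² = 2122 W/m².
New equilibrium: T₂ = [(1−0.708)·2122/(4σ)]^(1/4) = 228.6 K.

229 kelvin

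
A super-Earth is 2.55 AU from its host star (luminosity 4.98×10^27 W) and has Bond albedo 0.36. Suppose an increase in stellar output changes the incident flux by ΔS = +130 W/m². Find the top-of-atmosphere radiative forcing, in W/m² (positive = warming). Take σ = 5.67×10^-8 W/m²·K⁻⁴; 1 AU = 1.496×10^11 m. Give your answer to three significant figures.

20.8 W/m²

Orbital distance: d = 2.55 AU = 3.815×10^11 m.
Flux at the orbit: S = L/(4πd²) = 4.98×10^27/(4π·(3.81×10^11)²) = 2723 W/m².
TOA radiative forcing: ΔF = (1−α)ΔS/4 = 0.64·(+130)/4 = 20.80 W/m².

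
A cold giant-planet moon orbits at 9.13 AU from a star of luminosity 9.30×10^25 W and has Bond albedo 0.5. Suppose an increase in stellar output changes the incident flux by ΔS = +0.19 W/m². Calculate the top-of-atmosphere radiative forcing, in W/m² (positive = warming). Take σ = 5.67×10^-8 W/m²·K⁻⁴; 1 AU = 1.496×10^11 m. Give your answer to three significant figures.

Orbital distance: d = 9.13 AU = 1.366×10^12 m.
S = L/(4πd²) = 3.967 W/m².
TOA radiative forcing: ΔF = (1−α)ΔS/4 = 0.5·(+0.19)/4 = 0.02375 W/m².

0.0238 W/m²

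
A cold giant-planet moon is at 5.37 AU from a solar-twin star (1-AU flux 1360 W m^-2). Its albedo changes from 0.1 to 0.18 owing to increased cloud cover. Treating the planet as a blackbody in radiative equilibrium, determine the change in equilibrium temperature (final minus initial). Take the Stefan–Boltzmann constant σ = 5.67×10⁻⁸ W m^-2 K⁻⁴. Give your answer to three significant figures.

Flux at the orbit: S = 1360/(5.37)² = 47.16 W m^-2.
Before: T₁ = [47.16·0.9/(4σ)]^(1/4) = 117.0 K.
Final:   T₂ = [S(1−0.18)/(4σ)]^(1/4) = 114.3 K.
ΔT = T₂ − T₁ = -2.691 K.

-2.69 kelvin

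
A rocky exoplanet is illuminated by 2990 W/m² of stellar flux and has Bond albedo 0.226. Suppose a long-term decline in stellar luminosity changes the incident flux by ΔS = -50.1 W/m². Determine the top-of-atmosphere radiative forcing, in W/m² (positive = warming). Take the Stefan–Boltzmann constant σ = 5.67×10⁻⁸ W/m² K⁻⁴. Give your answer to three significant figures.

-9.69 W/m²

Only a fraction (1−α) is absorbed and it's spread over 4πR², so ΔF = (1−α)ΔS/4 = -9.694 W/m².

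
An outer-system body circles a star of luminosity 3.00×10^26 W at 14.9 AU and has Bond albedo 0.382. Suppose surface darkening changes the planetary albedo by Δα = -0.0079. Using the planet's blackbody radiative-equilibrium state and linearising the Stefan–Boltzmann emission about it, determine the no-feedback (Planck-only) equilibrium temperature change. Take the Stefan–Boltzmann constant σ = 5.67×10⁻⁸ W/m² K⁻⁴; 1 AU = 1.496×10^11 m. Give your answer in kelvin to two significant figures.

0.19 K

d = 14.9 × 1.496×10^11 m = 2.229×10^12 m.
Flux at the orbit: S = L/(4πd²) = 3.00×10^26/(4π·(2.23×10^12)²) = 4.805 W/m².
Reference equilibrium: T_e = [S(1−α)/(4σ)]^(1/4) = 60.15 K.
ΔF = −(S/4)Δα = −(4.805/4)×(-0.0079) = 0.009489 W/m².
The Planck feedback parameter is 4σT_e³ = 0.04936 W/m²/K.
So ΔT₀ = 0.009489/0.04936 = 0.192 K.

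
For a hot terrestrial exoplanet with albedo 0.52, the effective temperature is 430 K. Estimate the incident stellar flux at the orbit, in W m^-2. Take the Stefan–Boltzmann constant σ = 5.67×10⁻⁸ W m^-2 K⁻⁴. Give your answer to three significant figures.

Invert the energy balance for S: S = 4σT⁴/(1−α).
σT⁴ = 5.67×10⁻⁸·(430)⁴ = 1938 W m^-2.
So S = 4×1938/(1−0.52) = 16150 W m^-2.

16200 W m^-2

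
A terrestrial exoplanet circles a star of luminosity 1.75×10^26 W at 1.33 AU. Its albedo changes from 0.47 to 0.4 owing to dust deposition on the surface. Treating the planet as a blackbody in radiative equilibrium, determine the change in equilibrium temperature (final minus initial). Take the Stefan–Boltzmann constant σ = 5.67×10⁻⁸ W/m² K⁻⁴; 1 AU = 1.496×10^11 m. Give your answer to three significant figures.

5.33 kelvin

d = 1.33 × 1.496×10^11 m = 1.990×10^11 m.
Flux at the orbit: S = L/(4πd²) = 1.75×10^26/(4π·(1.99×10^11)²) = 351.8 W/m².
Initial: T₁ = [S(1−0.47)/(4σ)]^(1/4) = 169.3 K.
With α = 0.4, T₂ = 174.7 K.
Change: 174.7 − 169.3 = 5.334 K.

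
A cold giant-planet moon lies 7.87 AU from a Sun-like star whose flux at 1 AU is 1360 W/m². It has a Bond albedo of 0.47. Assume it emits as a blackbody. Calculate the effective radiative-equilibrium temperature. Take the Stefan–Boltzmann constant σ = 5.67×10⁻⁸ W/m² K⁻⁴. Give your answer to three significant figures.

Flux at the orbit: S = 1360/(7.87)² = 21.96 W/m².
Absorbed flux (global mean): S(1−α)/4 = 21.96·0.53/4 = 2.909 W/m².
In equilibrium σT⁴ equals this, so T = 84.64 K.

84.6 K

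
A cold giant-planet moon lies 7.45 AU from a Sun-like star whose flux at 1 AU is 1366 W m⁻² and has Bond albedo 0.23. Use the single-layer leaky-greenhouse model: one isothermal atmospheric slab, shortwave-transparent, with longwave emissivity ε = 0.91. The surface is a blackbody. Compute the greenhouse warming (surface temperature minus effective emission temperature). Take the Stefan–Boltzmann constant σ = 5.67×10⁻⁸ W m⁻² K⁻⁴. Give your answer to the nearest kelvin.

Irradiance scales as 1/d², so S = 1366 W m⁻² × (1/7.45)² = 24.61 W m⁻².
Effective emission temperature (TOA balance): σT_e⁴ = S(1−α)/4 = 4.738 W m⁻² → T_e = 95.61 K.
Surface balance with a leaky layer gives σT_s⁴ = σT_e⁴·2/(2−ε), so T_s = T_e·[2/(2−0.91)]^(1/4) = 111.3 K.
Greenhouse warming: T_s − T_e = 15.67 K.

16 kelvin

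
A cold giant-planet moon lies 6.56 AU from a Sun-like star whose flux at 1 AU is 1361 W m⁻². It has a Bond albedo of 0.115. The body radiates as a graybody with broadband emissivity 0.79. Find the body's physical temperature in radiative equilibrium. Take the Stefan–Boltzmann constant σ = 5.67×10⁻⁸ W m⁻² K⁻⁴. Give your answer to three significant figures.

Irradiance scales as 1/d², so S = 1361 W m⁻² × (1/6.56)² = 31.63 W m⁻².
Absorbed flux (global mean): S(1−α)/4 = 31.63·0.885/4 = 6.997 W m⁻².
Equating to εσT⁴ with ε = 0.79: T = (6.997/0.79σ)^(1/4) = 111.8 K.

112 K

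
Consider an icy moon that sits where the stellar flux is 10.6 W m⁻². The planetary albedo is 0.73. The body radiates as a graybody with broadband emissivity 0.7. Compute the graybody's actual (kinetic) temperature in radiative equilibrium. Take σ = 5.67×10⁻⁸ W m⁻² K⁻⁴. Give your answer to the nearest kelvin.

65 kelvin

Absorbed flux (global mean): S(1−α)/4 = 10.60·0.27/4 = 0.7155 W m⁻².
Radiative balance εσT⁴ = 0.7155 gives T = [0.7155/(0.7·σ)]^(1/4) = 65.16 K.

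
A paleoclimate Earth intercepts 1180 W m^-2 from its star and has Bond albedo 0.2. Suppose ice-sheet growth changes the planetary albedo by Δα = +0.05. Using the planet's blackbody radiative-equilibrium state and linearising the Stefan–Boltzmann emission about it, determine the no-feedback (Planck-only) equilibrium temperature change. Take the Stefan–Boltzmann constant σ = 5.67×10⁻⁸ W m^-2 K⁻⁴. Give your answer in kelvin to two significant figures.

-4.0 kelvin

Reference equilibrium: T_e = [S(1−α)/(4σ)]^(1/4) = 254.0 K.
The change in absorbed flux is Δ[S(1−α)/4] = −SΔα/4 = -14.75 W m^-2.
Linearising σT⁴ gives d(σT⁴)/dT = 4σT_e³ = 3.717 W m^-2 per K.
ΔT₀ = ΔF/λ_P = -14.75/3.717 = -3.97 K.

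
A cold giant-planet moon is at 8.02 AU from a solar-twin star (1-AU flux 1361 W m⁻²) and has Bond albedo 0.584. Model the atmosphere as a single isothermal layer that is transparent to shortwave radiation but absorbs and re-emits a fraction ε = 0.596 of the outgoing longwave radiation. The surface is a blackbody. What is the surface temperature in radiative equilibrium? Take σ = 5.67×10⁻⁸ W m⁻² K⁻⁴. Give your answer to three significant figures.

86.2 K

Flux at the orbit: S = 1361/(8.02)² = 21.16 W m⁻².
The planet radiates to space at T_e = [S(1−α)/(4σ)]^(1/4) = 78.93 K.
The surface balance (absorbed SW + ε·downward IR = σT_s⁴) with T_a⁴ = T_s⁴/2 reduces to T_s = T_e·[2/(2−ε)]^¼ = 86.23 K.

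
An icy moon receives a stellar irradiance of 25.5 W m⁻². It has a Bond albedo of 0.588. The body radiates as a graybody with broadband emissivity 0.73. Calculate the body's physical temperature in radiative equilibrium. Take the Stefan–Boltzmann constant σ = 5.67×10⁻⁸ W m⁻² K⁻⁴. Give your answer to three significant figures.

89.3 K

The planet absorbs (1−α)S over its disc πR² and re-emits over 4πR², so the mean absorbed flux is (1−0.588)·25.50/4 = 2.627 W m⁻².
Equating to εσT⁴ with ε = 0.73: T = (2.627/0.73σ)^(1/4) = 89.25 K.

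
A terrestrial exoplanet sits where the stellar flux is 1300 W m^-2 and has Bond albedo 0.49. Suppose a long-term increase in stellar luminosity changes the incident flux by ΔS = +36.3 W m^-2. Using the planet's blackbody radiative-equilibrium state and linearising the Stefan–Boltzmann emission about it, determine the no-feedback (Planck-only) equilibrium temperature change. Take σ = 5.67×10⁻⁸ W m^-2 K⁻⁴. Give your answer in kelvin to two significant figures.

Reference equilibrium: T_e = [S(1−α)/(4σ)]^(1/4) = 232.5 K.
TOA radiative forcing: ΔF = (1−α)ΔS/4 = 0.51·(+36.3)/4 = 4.628 W m^-2.
The Planck feedback parameter is 4σT_e³ = 2.851 W m^-2/K.
So ΔT₀ = 4.628/2.851 = 1.62 K.

1.6 K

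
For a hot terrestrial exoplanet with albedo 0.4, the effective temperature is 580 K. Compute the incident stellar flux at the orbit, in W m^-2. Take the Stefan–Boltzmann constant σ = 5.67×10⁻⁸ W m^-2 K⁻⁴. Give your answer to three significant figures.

Invert the energy balance for S: S = 4σT⁴/(1−α).
σT⁴ = 5.67×10⁻⁸·(580)⁴ = 6416 W m^-2.
So S = 4×6416/(1−0.4) = 42780 W m^-2.

42800 W m^-2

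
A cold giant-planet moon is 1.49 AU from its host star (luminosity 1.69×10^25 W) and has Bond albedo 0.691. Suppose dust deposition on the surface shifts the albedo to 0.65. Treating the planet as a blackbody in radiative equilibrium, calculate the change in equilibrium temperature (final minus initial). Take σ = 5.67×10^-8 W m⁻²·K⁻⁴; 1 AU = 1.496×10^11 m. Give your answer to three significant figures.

2.47 K

d = 1.49 × 1.496×10^11 m = 2.229×10^11 m.
Spreading L over a sphere of radius d: S = 1.69×10^25/(4π·2.23×10^11²) = 27.07 W m⁻².
With α = 0.691, T₁ = 77.93 K.
After:  T₂ = [27.07·0.35/(4σ)]^(1/4) = 80.39 K.
ΔT = T₂ − T₁ = 2.465 K.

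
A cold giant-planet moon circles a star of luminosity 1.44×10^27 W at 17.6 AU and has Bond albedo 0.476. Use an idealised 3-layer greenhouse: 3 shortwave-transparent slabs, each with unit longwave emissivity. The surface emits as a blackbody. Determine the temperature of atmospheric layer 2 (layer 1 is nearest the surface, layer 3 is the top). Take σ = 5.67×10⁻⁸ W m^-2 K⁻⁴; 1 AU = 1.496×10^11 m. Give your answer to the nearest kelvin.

Orbital distance: d = 17.6 AU = 2.633×10^12 m.
Spreading L over a sphere of radius d: S = 1.44×10^27/(4π·2.63×10^12²) = 16.53 W m^-2.
OLR = S(1−α)/4 = 2.165 W m^-2; the top layer radiates at T_e = 78.61 K.
The net upward flux σT_e⁴ is constant between every pair of levels, so T_k⁴ = (N+1−k)T_e⁴.
With k = 2: T_2 = (3+1−2)^¼·78.61 K = 93.49 K.

93 K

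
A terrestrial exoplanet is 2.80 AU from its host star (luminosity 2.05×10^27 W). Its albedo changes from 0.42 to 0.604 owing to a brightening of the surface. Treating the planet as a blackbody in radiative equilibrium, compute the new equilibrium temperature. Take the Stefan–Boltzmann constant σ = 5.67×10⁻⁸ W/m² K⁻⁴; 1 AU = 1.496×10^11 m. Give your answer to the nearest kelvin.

d = 2.80 × 1.496×10^11 m = 4.189×10^11 m.
Flux at the orbit: S = L/(4πd²) = 2.05×10^27/(4π·(4.19×10^11)²) = 929.7 W/m².
New equilibrium: T₂ = [(1−0.604)·929.7/(4σ)]^(1/4) = 200.7 K.

201 K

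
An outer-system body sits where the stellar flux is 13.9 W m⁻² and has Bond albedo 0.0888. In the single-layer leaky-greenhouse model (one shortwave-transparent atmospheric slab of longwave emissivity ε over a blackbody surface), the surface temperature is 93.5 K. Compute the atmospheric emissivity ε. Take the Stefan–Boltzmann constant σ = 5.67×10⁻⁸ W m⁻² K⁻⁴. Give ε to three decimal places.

TOA balance gives T_e = 86.45 K.
Since (2−ε)/2 = (T_e/T_s)⁴ = 0.7307, ε = 0.5386.

0.539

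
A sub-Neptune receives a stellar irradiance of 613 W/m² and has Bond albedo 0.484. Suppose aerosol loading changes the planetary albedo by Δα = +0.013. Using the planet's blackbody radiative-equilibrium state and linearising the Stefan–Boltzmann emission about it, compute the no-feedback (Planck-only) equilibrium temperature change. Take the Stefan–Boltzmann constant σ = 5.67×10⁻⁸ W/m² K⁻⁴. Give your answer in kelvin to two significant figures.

The baseline emission temperature is T_e = 193.2 K.
The change in absorbed flux is Δ[S(1−α)/4] = −SΔα/4 = -1.992 W/m².
The Planck feedback parameter is 4σT_e³ = 1.637 W/m²/K.
Hence the no-feedback warming is ΔF/(4σT_e³) = -1.22 K.

-1.2 K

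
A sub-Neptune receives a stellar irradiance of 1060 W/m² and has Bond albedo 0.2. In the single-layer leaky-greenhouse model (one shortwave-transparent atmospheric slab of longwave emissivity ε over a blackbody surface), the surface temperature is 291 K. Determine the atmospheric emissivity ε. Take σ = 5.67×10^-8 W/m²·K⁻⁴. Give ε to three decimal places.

0.957

First, T_e = [1060·(1−0.2)/(4σ)]^(1/4) = 247.3 K.
T_s⁴ = T_e⁴·2/(2−ε) → ε = 2 − 2(T_e/T_s)⁴ = 2 − 2·(247.3/291)⁴ = 0.9572.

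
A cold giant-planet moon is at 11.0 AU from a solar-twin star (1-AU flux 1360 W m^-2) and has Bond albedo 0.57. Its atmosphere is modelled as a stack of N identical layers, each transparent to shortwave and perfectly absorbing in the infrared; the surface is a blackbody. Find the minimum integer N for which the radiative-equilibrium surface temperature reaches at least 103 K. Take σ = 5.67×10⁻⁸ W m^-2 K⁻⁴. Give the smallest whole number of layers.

By the inverse-square law, S = 1360/11.0² = 11.24 W m^-2.
Top-of-atmosphere balance: σT_e⁴ = S(1−α)/4 = 1.208 W m^-2 → T_e = 67.94 K.
Need (N+1)T_e⁴ ≥ T_s⁴, i.e. N+1 ≥ (103/67.94)⁴ = 5.282.
The minimum whole number is N = 5.

5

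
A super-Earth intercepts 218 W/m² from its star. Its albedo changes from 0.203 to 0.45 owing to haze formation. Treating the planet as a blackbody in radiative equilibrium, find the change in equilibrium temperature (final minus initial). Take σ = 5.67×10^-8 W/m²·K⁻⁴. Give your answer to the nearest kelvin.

With α = 0.203, T₁ = 166.4 K.
Final:   T₂ = [S(1−0.45)/(4σ)]^(1/4) = 151.6 K.
Change: 151.6 − 166.4 = -14.73 K.

-15 K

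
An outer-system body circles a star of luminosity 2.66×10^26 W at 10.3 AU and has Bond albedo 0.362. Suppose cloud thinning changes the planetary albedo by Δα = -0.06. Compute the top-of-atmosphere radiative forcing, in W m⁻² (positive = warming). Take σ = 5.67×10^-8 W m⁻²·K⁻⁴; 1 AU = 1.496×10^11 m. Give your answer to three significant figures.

0.134 W m⁻²

d = 10.3 × 1.496×10^11 m = 1.541×10^12 m.
S = L/(4πd²) = 8.915 W m⁻².
The change in absorbed flux is Δ[S(1−α)/4] = −SΔα/4 = 0.1337 W m⁻².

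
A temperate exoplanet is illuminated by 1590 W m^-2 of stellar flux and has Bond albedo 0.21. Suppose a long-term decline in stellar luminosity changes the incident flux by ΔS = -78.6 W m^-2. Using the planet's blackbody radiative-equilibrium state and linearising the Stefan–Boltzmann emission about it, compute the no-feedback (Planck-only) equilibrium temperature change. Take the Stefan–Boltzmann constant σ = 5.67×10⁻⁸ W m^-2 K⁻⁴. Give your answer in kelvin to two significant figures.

-3.4 kelvin

The baseline emission temperature is T_e = 272.8 K.
ΔF = Δ[S(1−α)]/4 = (1−0.21)·-78.6/4 = -15.52 W m^-2.
Linearising σT⁴ gives d(σT⁴)/dT = 4σT_e³ = 4.604 W m^-2 per K.
ΔT₀ = ΔF/λ_P = -15.52/4.604 = -3.37 K.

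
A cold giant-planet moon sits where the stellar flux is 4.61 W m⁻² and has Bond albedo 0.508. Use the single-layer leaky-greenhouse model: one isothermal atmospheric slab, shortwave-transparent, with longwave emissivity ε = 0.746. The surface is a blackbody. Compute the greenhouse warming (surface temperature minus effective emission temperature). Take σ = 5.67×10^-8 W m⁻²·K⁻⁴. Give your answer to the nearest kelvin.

7 kelvin

Effective emission temperature (TOA balance): σT_e⁴ = S(1−α)/4 = 0.5670 W m⁻² → T_e = 56.23 K.
The surface balance (absorbed SW + ε·downward IR = σT_s⁴) with T_a⁴ = T_s⁴/2 reduces to T_s = T_e·[2/(2−ε)]^¼ = 63.20 K.
T_s − T_e = 63.20 − 56.23 = 6.961 K.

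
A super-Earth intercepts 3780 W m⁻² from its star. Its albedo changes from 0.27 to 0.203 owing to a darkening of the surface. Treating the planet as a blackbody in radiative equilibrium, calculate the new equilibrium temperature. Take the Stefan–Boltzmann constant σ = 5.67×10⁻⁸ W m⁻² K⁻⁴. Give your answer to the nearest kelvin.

T₂ = [S(1−α₂)/(4σ)]^(1/4) = [3780·0.797/(4σ)]^(1/4) = 339.5 K.

339 K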